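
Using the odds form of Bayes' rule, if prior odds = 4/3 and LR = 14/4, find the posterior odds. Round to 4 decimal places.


Bayes' rule in odds form: posterior odds = prior odds * LR
= (4 * 14) / (3 * 4)
= 56/12 = 4.6667

4.6667


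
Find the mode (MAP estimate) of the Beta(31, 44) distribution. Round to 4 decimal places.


For Beta(a,b) with a,b > 1:
Mode = (a-1)/(a+b-2) = (31-1)/(75-2)
= 30/73 = 0.411

0.411


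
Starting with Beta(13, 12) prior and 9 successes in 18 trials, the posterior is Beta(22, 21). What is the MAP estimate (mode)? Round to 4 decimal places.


The mode of Beta(a, b) when a > 1 and b > 1 is (a-1)/(a+b-2)
= (22 - 1) / (22 + 21 - 2)
= 21 / 41
= 0.5122

0.5122


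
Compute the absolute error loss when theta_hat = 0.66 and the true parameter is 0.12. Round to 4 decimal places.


L = |theta_hat - theta_true|
= |0.66 - 0.12| = 0.54

0.54


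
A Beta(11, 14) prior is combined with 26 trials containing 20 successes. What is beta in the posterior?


In conjugate updating:
beta_posterior = beta_prior + (n - k)
= 14 + (26 - 20)
= 14 + 6 = 20

20


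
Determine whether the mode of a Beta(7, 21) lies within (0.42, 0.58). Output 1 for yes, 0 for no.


First find the mode: (a-1)/(a+b-2) = 0.2308
Is 0.2308 in (0.42, 0.58)? 0

0


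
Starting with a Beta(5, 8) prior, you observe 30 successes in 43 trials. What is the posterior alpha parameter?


For a Beta-Binomial conjugate model:
Posterior alpha = prior alpha + number of successes
= 5 + 30 = 35

35


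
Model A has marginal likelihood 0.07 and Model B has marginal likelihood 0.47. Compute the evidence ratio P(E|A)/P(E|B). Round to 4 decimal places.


Evidence ratio = P(E|A) / P(E|B)
= 0.07 / 0.47
= 0.1489

0.1489


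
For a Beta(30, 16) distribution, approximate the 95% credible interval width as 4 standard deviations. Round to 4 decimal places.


Variance of Beta(a,b) = ab / ((a+b)^2 * (a+b+1))
= 30*16 / ((46)^2 * 47)
= 0.0048
SD = sqrt(0.0048) = 0.0695
Width = 4 * SD = 0.2779

0.2779


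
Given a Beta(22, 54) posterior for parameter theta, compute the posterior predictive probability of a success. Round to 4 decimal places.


For a Beta-Bernoulli model, the predictive probability is the mean:
P(success) = 22/(22+54) = 22/76 = 0.2895

0.2895


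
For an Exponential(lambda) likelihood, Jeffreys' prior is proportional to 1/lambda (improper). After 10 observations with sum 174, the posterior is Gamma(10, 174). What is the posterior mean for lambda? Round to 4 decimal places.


Posterior = Gamma(n, sum_x) = Gamma(10, 174)
Posterior mean = shape/rate = 10/174
= 0.0575

0.0575


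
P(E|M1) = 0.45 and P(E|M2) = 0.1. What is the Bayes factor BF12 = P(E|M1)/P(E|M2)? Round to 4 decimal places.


Bayes factor BF12 = P(E|M1) / P(E|M2)
= 0.45 / 0.1
= 4.5

4.5


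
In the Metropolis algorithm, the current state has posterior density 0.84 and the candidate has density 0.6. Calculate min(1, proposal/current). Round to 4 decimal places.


Ratio = 0.6/0.84 = 0.7143
Acceptance probability = min(1, 0.7143)
= 0.7143

0.7143


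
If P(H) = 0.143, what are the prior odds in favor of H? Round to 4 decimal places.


Prior odds = P(H) / (1 - P(H))
= 0.143 / 0.857
= 0.1669

0.1669


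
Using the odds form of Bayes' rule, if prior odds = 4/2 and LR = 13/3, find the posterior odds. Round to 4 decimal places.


Bayes' rule in odds form: posterior odds = prior odds * LR
= (4 * 13) / (2 * 3)
= 52/6 = 8.6667

8.6667


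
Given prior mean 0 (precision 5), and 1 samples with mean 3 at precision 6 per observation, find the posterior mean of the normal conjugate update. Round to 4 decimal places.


The posterior mean is a precision-weighted average of prior and data.
Post. prec. = 5 + 6 = 11
Post. mean = (0 + 18)/11 = 18/11 = 1.6364

1.6364


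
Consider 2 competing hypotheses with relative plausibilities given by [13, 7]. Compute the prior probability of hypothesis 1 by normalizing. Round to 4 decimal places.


Sum of weights = 13 + 7 = 20
Normalized prior for H1 = 13 / 20
= 0.65

0.65


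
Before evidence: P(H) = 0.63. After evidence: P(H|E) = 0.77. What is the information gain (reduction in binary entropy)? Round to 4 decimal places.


Prior entropy = 0.9507
Posterior entropy = 0.778
Information gain = 0.9507 - 0.778 = 0.1727

0.1727


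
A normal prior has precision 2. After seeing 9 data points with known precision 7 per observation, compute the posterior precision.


In the conjugate normal model, precisions add:
tau_posterior = tau_prior + n * tau_data
= 2 + 9*7 = 65

65


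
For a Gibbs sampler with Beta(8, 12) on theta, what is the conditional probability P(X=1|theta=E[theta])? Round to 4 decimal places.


E[theta] = 8/(8+12) = 0.4
P(X=1|theta) = theta = 0.4

0.4


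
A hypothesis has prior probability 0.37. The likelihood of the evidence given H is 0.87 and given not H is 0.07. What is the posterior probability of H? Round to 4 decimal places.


Using Bayes' theorem:
P(E) = 0.37 * 0.87 + 0.63 * 0.07
P(E) = 0.366
P(H|E) = (0.37 * 0.87) / 0.366 = 0.8795

0.8795


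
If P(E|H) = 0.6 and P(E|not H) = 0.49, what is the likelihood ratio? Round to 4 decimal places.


Likelihood ratio = P(E|H) / P(E|not H)
= 0.6 / 0.49
= 1.2245

1.2245


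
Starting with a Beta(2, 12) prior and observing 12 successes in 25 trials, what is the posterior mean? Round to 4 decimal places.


Posterior parameters: alpha = 2 + 12 = 14
beta = 12 + 13 = 25
Posterior mean = alpha / (alpha + beta) = 14 / 39
= 0.359

0.359


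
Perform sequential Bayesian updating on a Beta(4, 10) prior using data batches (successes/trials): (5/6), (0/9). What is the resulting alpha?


Accumulate successes: 5
Posterior alpha = prior alpha + sum of successes
= 4 + 5 = 9

9


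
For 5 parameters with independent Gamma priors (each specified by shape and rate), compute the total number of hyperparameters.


A Gamma prior has 2 hyperparameters per parameter.
Total = 5 * 2 = 10

10


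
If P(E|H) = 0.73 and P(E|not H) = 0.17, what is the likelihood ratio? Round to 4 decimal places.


Likelihood ratio = P(E|H) / P(E|not H)
= 0.73 / 0.17
= 4.2941

4.2941


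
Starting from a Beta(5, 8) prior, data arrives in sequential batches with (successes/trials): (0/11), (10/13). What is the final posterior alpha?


In sequential Bayesian updating, we sum all successes.
Total successes = 10
Final alpha = 5 + 10 = 15

15


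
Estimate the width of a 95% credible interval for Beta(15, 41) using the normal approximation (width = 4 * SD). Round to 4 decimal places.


For Beta(a,b): Var = ab/((a+b)^2(a+b+1))
Var = 0.0034, SD = 0.0587
Approximate 95% CI width = 4 * 0.0587 = 0.2346

0.2346


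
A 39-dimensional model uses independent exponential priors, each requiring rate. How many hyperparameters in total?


Per parameter: 1 (rate).
Total = 39 * 1 = 39

39


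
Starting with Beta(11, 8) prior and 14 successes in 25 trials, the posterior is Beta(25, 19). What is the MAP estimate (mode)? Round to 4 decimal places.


The mode of Beta(a, b) when a > 1 and b > 1 is (a-1)/(a+b-2)
= (25 - 1) / (25 + 19 - 2)
= 24 / 42
= 0.5714

0.5714


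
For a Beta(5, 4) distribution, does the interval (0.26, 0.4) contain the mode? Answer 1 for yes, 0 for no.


Mode of Beta(a,b) = (a-1)/(a+b-2)
= (5-1)/(5+4-2) = 0.5714
Check: 0.26 <= 0.5714 <= 0.4?
Result: 0

0


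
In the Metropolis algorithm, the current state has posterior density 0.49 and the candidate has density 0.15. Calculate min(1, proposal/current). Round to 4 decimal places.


Ratio = 0.15/0.49 = 0.3061
Acceptance probability = min(1, 0.3061)
= 0.3061

0.3061


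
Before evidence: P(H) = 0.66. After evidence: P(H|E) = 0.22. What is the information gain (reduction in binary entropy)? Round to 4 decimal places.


Prior entropy = 0.9248
Posterior entropy = 0.7602
Information gain = 0.9248 - 0.7602 = 0.1647

0.1647


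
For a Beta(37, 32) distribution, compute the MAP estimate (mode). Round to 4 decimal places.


MAP = mode = (a-1)/(a+b-2)
= (37-1)/(37+32-2)
= 36/67 = 0.5373

0.5373


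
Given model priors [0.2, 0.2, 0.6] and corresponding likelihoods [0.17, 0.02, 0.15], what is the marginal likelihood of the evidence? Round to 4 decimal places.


P(E) = sum_i P(M_i) P(E|M_i)
= 0.034 + 0.004 + 0.09
= 0.128

0.128


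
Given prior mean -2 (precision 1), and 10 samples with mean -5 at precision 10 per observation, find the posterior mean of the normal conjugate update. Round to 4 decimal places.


The posterior mean is a precision-weighted average of prior and data.
Post. prec. = 1 + 100 = 101
Post. mean = (-2 + -500)/101 = -502/101 = -4.9703

-4.9703


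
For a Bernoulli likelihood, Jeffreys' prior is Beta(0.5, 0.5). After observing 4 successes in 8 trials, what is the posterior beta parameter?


Jeffreys' prior for Bernoulli is Beta(0.5, 0.5).
Posterior is Beta(0.5 + k, 0.5 + n - k).
Posterior beta = 0.5 + (n - k) = 0.5 + 4 = 4.5

4.5


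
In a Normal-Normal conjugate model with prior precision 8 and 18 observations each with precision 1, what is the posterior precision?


Posterior precision = prior precision + n * observation precision
= 8 + 18 * 1
= 8 + 18 = 26

26


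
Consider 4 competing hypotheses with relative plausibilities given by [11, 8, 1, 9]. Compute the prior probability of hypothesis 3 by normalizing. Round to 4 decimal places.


Sum of weights = 11 + 8 + 1 + 9 = 29
Normalized prior for H3 = 1 / 29
= 0.0345

0.0345


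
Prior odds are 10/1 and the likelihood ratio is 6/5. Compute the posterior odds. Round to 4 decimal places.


Posterior odds = prior odds * likelihood ratio
= (10/1) * (6/5)
= 60 / 5
= 12.0

12.0


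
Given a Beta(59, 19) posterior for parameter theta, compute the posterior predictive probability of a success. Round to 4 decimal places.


For a Beta-Bernoulli model, the predictive probability is the mean:
P(success) = 59/(59+19) = 59/78 = 0.7564

0.7564


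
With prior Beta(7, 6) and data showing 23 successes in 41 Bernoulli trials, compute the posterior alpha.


Conjugate update: alpha_posterior = alpha_prior + k
= 7 + 23 = 30

30


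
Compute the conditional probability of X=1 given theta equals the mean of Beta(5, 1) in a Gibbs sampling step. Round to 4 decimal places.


Mean of Beta(5, 1) = 0.8333
P(X=1 | theta=0.8333) = 0.8333

0.8333


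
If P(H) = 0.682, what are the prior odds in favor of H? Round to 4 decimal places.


Prior odds = P(H) / (1 - P(H))
= 0.682 / 0.318
= 2.1447

2.1447


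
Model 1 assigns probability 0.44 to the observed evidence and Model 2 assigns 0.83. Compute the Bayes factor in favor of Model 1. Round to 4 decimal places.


BF = P(data|M1) / P(data|M2)
= 0.44 / 0.83 = 0.5301

0.5301


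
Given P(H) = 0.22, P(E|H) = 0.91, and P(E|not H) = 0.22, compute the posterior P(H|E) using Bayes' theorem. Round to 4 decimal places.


By Bayes' theorem: P(H|E) = P(E|H)*P(H) / P(E)
P(E) = P(E|H)*P(H) + P(E|not H)*P(not H)
P(E) = 0.91*0.22 + 0.22*0.78 = 0.3718
P(H|E) = 0.91*0.22 / 0.3718 = 0.5385

0.5385


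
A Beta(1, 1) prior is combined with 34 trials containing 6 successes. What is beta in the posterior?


In conjugate updating:
beta_posterior = beta_prior + (n - k)
= 1 + (34 - 6)
= 1 + 28 = 29

29


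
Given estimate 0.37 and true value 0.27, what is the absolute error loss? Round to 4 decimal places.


Absolute error = |estimate - true|
= |0.1| = 0.1

0.1


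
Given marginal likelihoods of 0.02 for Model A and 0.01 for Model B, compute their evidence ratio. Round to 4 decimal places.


Ratio = ML(A) / ML(B) = 0.02/0.01
= 2.0

2.0


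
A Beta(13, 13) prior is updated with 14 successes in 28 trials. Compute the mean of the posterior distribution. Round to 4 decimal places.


After update: Beta(27, 27)
Mean = 27 / (27 + 27) = 27 / 54
= 0.5

0.5


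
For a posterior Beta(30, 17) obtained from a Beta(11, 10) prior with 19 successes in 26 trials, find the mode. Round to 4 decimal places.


Mode = (alpha - 1) / (alpha + beta - 2)
= 29 / 45
= 0.6444

0.6444


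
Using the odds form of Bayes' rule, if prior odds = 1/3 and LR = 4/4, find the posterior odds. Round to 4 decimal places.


Bayes' rule in odds form: posterior odds = prior odds * LR
= (1 * 4) / (3 * 4)
= 4/12 = 0.3333

0.3333


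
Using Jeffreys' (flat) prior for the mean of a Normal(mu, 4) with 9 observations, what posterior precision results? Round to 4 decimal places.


Flat prior means prior precision is 0.
Posterior precision = n / sigma^2 = 9/4 = 2.25

2.25


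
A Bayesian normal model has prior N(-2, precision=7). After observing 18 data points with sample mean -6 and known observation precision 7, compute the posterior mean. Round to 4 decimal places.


Posterior mean = (prior_precision * prior_mean + n * data_precision * data_mean) / (prior_precision + n * data_precision)
Numerator = 7*-2 + 18*7*-6 = -770
Denominator = 7 + 18*7 = 133
Posterior mean = -5.7895

-5.7895


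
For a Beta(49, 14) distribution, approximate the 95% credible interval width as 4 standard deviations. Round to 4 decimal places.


Variance of Beta(a,b) = ab / ((a+b)^2 * (a+b+1))
= 49*14 / ((63)^2 * 64)
= 0.0027
SD = sqrt(0.0027) = 0.052
Width = 4 * SD = 0.2079

0.2079


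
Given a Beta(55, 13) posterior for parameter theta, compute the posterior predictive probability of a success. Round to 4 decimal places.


For a Beta-Bernoulli model, the predictive probability is the mean:
P(success) = 55/(55+13) = 55/68 = 0.8088

0.8088


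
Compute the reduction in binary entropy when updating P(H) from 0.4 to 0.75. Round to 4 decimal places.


H_before = -p*log2(p) - (1-p)*log2(1-p) for p=0.4: 0.971
H_after for p=0.75: 0.8113
Reduction = 0.971 - 0.8113 = 0.1597

0.1597


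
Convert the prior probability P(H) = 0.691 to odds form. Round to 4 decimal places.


P(not H) = 1 - 0.691 = 0.309
Odds = 0.691 / 0.309 = 2.2362

2.2362


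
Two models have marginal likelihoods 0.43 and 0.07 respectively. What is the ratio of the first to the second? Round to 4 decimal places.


Evidence ratio = 0.43 / 0.07
= 6.1429

6.1429


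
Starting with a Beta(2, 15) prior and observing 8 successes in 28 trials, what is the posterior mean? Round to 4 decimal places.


Posterior parameters: alpha = 2 + 8 = 10
beta = 15 + 20 = 35
Posterior mean = alpha / (alpha + beta) = 10 / 45
= 0.2222

0.2222


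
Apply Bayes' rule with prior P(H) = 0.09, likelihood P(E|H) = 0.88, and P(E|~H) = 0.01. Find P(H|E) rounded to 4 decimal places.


Step 1: Compute marginal P(E) = P(E|H)P(H) + P(E|~H)P(~H)
= 0.88*0.09 + 0.01*0.91 = 0.0883
Step 2: P(H|E) = P(E|H)P(H)/P(E) = 0.0792/0.0883
= 0.8969

0.8969


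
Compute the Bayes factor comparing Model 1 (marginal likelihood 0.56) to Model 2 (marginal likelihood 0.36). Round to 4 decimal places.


BF12 = marginal likelihood of M1 / marginal likelihood of M2
= 0.56/0.36
= 1.5556

1.5556


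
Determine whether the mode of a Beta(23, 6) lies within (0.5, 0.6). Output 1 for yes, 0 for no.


First find the mode: (a-1)/(a+b-2) = 0.8148
Is 0.8148 in (0.5, 0.6)? 0

0


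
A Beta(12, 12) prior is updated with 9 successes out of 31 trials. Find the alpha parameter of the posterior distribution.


In the Beta-Binomial conjugate update:
alpha_post = alpha_prior + successes
= 12 + 9
= 21

21


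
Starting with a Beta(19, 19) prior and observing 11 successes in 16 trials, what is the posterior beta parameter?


Posterior beta = prior beta + failures
Failures = 16 - 11 = 5
beta_post = 19 + 5 = 24

24


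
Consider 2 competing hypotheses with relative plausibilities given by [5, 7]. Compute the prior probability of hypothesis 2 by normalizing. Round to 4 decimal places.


Sum of weights = 5 + 7 = 12
Normalized prior for H2 = 7 / 12
= 0.5833

0.5833


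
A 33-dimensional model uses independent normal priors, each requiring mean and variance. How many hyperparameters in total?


Per parameter: 2 (mean and variance).
Total = 33 * 2 = 66

66


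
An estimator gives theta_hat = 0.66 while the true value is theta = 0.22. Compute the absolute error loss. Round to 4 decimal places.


The absolute error loss is |theta_hat - theta|
= |0.66 - 0.22|
= 0.44

0.44


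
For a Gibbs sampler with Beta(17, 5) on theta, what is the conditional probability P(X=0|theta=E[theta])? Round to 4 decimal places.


E[theta] = 17/(17+5) = 0.7727
P(X=0|theta) = 1 - theta = 0.2273

0.2273


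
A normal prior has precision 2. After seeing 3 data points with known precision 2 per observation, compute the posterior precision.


In the conjugate normal model, precisions add:
tau_posterior = tau_prior + n * tau_data
= 2 + 3*2 = 8

8


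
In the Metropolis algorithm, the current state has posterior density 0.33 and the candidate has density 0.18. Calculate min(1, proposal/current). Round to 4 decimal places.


Ratio = 0.18/0.33 = 0.5455
Acceptance probability = min(1, 0.5455)
= 0.5455

0.5455


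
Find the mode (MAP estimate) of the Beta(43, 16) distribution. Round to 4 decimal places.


For Beta(a,b) with a,b > 1:
Mode = (a-1)/(a+b-2) = (43-1)/(59-2)
= 42/57 = 0.7368

0.7368


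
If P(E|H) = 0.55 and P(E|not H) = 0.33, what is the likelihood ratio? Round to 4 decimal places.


Likelihood ratio = P(E|H) / P(E|not H)
= 0.55 / 0.33
= 1.6667

1.6667


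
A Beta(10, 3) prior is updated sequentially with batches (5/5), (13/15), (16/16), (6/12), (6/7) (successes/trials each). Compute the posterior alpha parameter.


Sequential conjugate updating is equivalent to a single batch update.
Total successes across all batches = 46
alpha_posterior = alpha_prior + total_successes = 10 + 46
= 56

56


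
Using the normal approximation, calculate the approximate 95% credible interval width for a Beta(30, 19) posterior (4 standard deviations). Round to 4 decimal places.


Var(Beta) = 30*19/(49^2 * 50) = 0.0047
SD = 0.0689
Width ~ 4*SD = 0.2756

0.2756


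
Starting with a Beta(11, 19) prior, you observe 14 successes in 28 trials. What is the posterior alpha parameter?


For a Beta-Binomial conjugate model:
Posterior alpha = prior alpha + number of successes
= 11 + 14 = 25

25


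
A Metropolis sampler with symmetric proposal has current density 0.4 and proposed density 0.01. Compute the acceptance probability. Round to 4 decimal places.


For symmetric proposals, acceptance = min(1, pi(x*)/pi(x))
= min(1, 0.01/0.4)
= min(1, 0.025) = 0.025

0.025


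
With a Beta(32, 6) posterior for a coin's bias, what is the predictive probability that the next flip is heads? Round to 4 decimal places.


The predictive probability equals the posterior mean.
P(next = heads) = alpha / (alpha + beta)
= 32 / 38 = 0.8421

0.8421


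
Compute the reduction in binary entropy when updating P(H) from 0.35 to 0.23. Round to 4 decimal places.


H_before = -p*log2(p) - (1-p)*log2(1-p) for p=0.35: 0.9341
H_after for p=0.23: 0.778
Reduction = 0.9341 - 0.778 = 0.1561

0.1561


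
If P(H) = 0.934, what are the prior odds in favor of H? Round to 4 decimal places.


Prior odds = P(H) / (1 - P(H))
= 0.934 / 0.066
= 14.1515

14.1515


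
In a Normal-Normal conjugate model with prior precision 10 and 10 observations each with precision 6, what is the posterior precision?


Posterior precision = prior precision + n * observation precision
= 10 + 10 * 6
= 10 + 60 = 70

70


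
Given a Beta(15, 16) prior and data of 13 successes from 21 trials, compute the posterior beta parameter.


Number of failures = 21 - 13 = 8
Posterior beta = 16 + 8 = 24

24


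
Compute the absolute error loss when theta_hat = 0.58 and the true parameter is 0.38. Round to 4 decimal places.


L = |theta_hat - theta_true|
= |0.58 - 0.38| = 0.2

0.2


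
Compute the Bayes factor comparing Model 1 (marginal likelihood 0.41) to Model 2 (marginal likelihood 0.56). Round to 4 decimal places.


BF12 = marginal likelihood of M1 / marginal likelihood of M2
= 0.41/0.56
= 0.7321

0.7321


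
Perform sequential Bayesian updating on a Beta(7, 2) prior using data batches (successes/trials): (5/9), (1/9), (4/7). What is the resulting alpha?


Accumulate successes: 10
Posterior alpha = prior alpha + sum of successes
= 7 + 10 = 17

17


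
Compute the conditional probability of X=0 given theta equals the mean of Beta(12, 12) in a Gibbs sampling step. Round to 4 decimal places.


Mean of Beta(12, 12) = 0.5
P(X=0 | theta=0.5) = 0.5

0.5


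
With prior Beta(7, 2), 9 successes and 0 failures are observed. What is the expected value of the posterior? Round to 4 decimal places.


Posterior = Beta(16, 2)
E[theta] = alpha/(alpha+beta)
= 16/18 = 0.8889

0.8889


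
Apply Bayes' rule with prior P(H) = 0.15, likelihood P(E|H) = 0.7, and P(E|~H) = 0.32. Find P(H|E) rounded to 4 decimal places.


Step 1: Compute marginal P(E) = P(E|H)P(H) + P(E|~H)P(~H)
= 0.7*0.15 + 0.32*0.85 = 0.377
Step 2: P(H|E) = P(E|H)P(H)/P(E) = 0.105/0.377
= 0.2785

0.2785


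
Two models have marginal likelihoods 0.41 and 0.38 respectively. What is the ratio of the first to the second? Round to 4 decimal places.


Evidence ratio = 0.41 / 0.38
= 1.0789

1.0789


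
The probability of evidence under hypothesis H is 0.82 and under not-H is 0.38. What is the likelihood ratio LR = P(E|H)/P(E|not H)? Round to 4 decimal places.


LR = 0.82 / 0.38
= 2.1579

2.1579


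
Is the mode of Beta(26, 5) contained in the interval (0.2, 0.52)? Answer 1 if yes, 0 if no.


Mode = (a-1)/(a+b-2) = 25/29 = 0.8621
Interval: (0.2, 0.52)
Contains mode? 0

0


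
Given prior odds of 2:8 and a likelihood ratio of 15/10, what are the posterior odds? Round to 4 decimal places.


Posterior odds = prior odds * LR
Prior odds = 2/8 = 0.25
LR = 15/10 = 1.5
Posterior odds = 0.25 * 1.5 = 0.375

0.375


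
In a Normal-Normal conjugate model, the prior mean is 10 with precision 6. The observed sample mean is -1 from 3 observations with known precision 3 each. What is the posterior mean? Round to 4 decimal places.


Posterior precision = tau0 + n*tau = 6 + 3*3 = 15
Posterior mean = (tau0*mu0 + n*tau*xbar) / posterior_precision
= (6*10 + 3*3*-1) / 15
= 51 / 15 = 3.4

3.4


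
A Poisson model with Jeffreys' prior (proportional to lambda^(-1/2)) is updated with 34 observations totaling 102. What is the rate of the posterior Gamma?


Posterior = Gamma(0.5 + S, n)
= Gamma(0.5 + 102, 34)
Posterior rate = 0 + n = 34

34.0


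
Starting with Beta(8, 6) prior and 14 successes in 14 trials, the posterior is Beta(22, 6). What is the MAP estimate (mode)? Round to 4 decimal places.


The mode of Beta(a, b) when a > 1 and b > 1 is (a-1)/(a+b-2)
= (22 - 1) / (22 + 6 - 2)
= 21 / 26
= 0.8077

0.8077


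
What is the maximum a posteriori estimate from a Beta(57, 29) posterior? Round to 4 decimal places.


The MAP estimate equals the mode of the distribution.
Mode of Beta(a,b) = (a-1)/(a+b-2)
= 56/84
= 0.6667

0.6667


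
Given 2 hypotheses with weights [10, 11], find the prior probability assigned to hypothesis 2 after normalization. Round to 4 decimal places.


To normalize, divide each weight by the sum of all weights.
Sum = 21
Prior(H2) = 11/21 = 0.5238

0.5238


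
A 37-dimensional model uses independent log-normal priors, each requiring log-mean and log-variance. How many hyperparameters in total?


Per parameter: 2 (log-mean and log-variance).
Total = 37 * 2 = 74

74


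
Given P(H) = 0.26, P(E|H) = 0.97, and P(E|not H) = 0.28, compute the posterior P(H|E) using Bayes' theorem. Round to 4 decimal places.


By Bayes' theorem: P(H|E) = P(E|H)*P(H) / P(E)
P(E) = P(E|H)*P(H) + P(E|not H)*P(not H)
P(E) = 0.97*0.26 + 0.28*0.74 = 0.4594
P(H|E) = 0.97*0.26 / 0.4594 = 0.549

0.549


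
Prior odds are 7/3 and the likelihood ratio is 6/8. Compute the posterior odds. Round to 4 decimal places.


Posterior odds = prior odds * likelihood ratio
= (7/3) * (6/8)
= 42 / 24
= 1.75

1.75


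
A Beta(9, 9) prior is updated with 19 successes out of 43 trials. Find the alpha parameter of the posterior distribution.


In the Beta-Binomial conjugate update:
alpha_post = alpha_prior + successes
= 9 + 19
= 28

28


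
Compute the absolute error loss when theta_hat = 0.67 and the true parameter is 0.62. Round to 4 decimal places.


L = |theta_hat - theta_true|
= |0.67 - 0.62| = 0.05

0.05


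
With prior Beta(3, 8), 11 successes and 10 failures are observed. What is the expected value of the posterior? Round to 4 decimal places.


Posterior = Beta(14, 18)
E[theta] = alpha/(alpha+beta)
= 14/32 = 0.4375

0.4375


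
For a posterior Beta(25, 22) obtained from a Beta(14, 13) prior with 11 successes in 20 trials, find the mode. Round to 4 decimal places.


Mode = (alpha - 1) / (alpha + beta - 2)
= 24 / 45
= 0.5333

0.5333


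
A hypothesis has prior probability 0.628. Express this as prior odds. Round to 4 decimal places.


Odds = P(H) / P(not H) = 0.628 / 0.372
= 1.6882

1.6882


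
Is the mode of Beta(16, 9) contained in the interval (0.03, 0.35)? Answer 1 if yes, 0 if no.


Mode = (a-1)/(a+b-2) = 15/23 = 0.6522
Interval: (0.03, 0.35)
Contains mode? 0

0


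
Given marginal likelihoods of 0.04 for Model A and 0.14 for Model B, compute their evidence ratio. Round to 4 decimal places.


Ratio = ML(A) / ML(B) = 0.04/0.14
= 0.2857

0.2857


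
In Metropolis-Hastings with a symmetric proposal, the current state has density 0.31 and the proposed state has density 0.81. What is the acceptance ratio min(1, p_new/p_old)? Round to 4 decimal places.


Ratio = p_new / p_old = 0.81 / 0.31 = 2.6129
Acceptance = min(1, 2.6129) = 1.0

1.0


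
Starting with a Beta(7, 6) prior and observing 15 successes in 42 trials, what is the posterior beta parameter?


Posterior beta = prior beta + failures
Failures = 42 - 15 = 27
beta_post = 6 + 27 = 33

33


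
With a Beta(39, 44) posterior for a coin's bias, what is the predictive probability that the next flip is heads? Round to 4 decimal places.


The predictive probability equals the posterior mean.
P(next = heads) = alpha / (alpha + beta)
= 39 / 83 = 0.4699

0.4699


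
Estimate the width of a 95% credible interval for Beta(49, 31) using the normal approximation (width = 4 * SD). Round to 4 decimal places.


For Beta(a,b): Var = ab/((a+b)^2(a+b+1))
Var = 0.0029, SD = 0.0541
Approximate 95% CI width = 4 * 0.0541 = 0.2165

0.2165


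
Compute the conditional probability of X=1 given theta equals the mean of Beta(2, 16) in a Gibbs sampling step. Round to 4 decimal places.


Mean of Beta(2, 16) = 0.1111
P(X=1 | theta=0.1111) = 0.1111

0.1111


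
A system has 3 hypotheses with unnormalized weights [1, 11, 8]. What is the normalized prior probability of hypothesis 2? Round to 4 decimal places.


The normalized prior is the weight divided by the total.
Total weight = 20
P(H2) = 11 / 20 = 0.55

0.55


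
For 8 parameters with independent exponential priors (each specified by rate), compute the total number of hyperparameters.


A exponential prior has 1 hyperparameter per parameter.
Total = 8 * 1 = 8

8


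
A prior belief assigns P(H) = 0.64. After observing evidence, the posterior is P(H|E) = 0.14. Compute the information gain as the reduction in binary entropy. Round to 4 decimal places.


H(prior) = -0.64*log2(0.64) - 0.36*log2(0.36)
= 0.9427
H(post) = -0.14*log2(0.14) - 0.86*log2(0.86)
= 0.5842
IG = 0.9427 - 0.5842 = 0.3584

0.3584


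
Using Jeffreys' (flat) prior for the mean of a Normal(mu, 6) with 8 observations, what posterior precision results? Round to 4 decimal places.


Flat prior means prior precision is 0.
Posterior precision = n / sigma^2 = 8/6 = 1.3333

1.3333


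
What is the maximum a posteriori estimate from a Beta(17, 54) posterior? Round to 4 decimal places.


The MAP estimate equals the mode of the distribution.
Mode of Beta(a,b) = (a-1)/(a+b-2)
= 16/69
= 0.2319

0.2319


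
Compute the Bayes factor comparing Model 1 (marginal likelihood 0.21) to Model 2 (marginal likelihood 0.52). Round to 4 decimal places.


BF12 = marginal likelihood of M1 / marginal likelihood of M2
= 0.21/0.52
= 0.4038

0.4038


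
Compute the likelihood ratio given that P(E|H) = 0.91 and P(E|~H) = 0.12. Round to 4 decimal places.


LR = P(E|H) / P(E|~H)
= 0.91 / 0.12 = 7.5833

7.5833


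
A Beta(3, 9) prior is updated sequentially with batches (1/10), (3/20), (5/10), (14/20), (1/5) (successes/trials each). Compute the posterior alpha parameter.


Sequential conjugate updating is equivalent to a single batch update.
Total successes across all batches = 24
alpha_posterior = alpha_prior + total_successes = 3 + 24
= 27

27


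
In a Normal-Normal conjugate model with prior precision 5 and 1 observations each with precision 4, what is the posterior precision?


Posterior precision = prior precision + n * observation precision
= 5 + 1 * 4
= 5 + 4 = 9

9


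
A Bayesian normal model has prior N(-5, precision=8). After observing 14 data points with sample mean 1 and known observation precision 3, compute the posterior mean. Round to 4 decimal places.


Posterior mean = (prior_precision * prior_mean + n * data_precision * data_mean) / (prior_precision + n * data_precision)
Numerator = 8*-5 + 14*3*1 = 2
Denominator = 8 + 14*3 = 50
Posterior mean = 0.04

0.04


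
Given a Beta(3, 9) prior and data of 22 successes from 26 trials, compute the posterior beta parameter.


Number of failures = 26 - 22 = 4
Posterior beta = 9 + 4 = 13

13


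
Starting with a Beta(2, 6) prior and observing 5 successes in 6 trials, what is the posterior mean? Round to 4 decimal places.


Posterior parameters: alpha = 2 + 5 = 7
beta = 6 + 1 = 7
Posterior mean = alpha / (alpha + beta) = 7 / 14
= 0.5

0.5


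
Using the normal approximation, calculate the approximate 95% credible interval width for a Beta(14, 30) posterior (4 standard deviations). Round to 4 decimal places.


Var(Beta) = 14*30/(44^2 * 45) = 0.0048
SD = 0.0694
Width ~ 4*SD = 0.2777

0.2777


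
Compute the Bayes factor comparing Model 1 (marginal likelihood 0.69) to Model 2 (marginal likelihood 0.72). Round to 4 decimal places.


BF12 = marginal likelihood of M1 / marginal likelihood of M2
= 0.69/0.72
= 0.9583

0.9583


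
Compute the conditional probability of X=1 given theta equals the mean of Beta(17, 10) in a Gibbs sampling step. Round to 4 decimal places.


Mean of Beta(17, 10) = 0.6296
P(X=1 | theta=0.6296) = 0.6296

0.6296


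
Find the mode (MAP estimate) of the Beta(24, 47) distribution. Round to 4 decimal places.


For Beta(a,b) with a,b > 1:
Mode = (a-1)/(a+b-2) = (24-1)/(71-2)
= 23/69 = 0.3333

0.3333


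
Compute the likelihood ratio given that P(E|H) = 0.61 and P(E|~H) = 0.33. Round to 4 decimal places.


LR = P(E|H) / P(E|~H)
= 0.61 / 0.33 = 1.8485

1.8485


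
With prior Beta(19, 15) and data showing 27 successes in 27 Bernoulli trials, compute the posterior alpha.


Conjugate update: alpha_posterior = alpha_prior + k
= 19 + 27 = 46

46


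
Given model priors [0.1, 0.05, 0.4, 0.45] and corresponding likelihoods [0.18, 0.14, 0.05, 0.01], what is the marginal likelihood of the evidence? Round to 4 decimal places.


P(E) = sum_i P(M_i) P(E|M_i)
= 0.018 + 0.007 + 0.02 + 0.0045
= 0.0495

0.0495


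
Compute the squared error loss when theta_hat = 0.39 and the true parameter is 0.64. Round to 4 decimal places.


L = (theta_hat - theta_true)^2
= (0.39 - 0.64)^2
= -0.25^2 = 0.0625

0.0625


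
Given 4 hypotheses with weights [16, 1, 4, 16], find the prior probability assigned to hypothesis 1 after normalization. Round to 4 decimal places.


To normalize, divide each weight by the sum of all weights.
Sum = 37
Prior(H1) = 16/37 = 0.4324

0.4324


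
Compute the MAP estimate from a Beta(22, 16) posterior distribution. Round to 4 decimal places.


MAP = mode of Beta distribution
= (alpha - 1)/(alpha + beta - 2)
= (22-1)/(22+16-2)
= 21/36 = 0.5833

0.5833


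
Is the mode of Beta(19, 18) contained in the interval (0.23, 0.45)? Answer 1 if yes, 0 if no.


Mode = (a-1)/(a+b-2) = 18/35 = 0.5143
Interval: (0.23, 0.45)
Contains mode? 0

0


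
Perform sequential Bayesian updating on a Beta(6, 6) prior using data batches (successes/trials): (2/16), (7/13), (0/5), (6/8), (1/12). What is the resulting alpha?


Accumulate successes: 16
Posterior alpha = prior alpha + sum of successes
= 6 + 16 = 22

22


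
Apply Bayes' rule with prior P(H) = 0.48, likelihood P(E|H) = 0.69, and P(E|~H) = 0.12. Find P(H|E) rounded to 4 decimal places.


Step 1: Compute marginal P(E) = P(E|H)P(H) + P(E|~H)P(~H)
= 0.69*0.48 + 0.12*0.52 = 0.3936
Step 2: P(H|E) = P(E|H)P(H)/P(E) = 0.3312/0.3936
= 0.8415

0.8415


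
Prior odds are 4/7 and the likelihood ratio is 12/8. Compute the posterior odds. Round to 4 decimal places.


Posterior odds = prior odds * likelihood ratio
= (4/7) * (12/8)
= 48 / 56
= 0.8571

0.8571


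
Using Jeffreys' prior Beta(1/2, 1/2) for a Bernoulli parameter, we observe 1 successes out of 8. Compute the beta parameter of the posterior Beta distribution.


Conjugate update: Beta(0.5 + k, 0.5 + n - k).
k = 1, n - k = 7
Posterior beta = 0.5 + (n - k) = 0.5 + 7 = 7.5

7.5


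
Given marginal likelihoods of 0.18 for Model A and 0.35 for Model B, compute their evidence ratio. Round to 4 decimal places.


Ratio = ML(A) / ML(B) = 0.18/0.35
= 0.5143

0.5143


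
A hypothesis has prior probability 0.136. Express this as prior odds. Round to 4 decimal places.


Odds = P(H) / P(not H) = 0.136 / 0.864
= 0.1574

0.1574


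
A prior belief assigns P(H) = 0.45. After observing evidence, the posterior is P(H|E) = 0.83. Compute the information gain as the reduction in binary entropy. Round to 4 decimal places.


H(prior) = -0.45*log2(0.45) - 0.55*log2(0.55)
= 0.9928
H(post) = -0.83*log2(0.83) - 0.17*log2(0.17)
= 0.6577
IG = 0.9928 - 0.6577 = 0.3351

0.3351


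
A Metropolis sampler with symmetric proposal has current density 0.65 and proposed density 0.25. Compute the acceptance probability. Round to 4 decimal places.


For symmetric proposals, acceptance = min(1, pi(x*)/pi(x))
= min(1, 0.25/0.65)
= min(1, 0.3846) = 0.3846

0.3846


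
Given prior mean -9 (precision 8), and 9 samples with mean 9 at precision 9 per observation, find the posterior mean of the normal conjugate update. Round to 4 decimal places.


The posterior mean is a precision-weighted average of prior and data.
Post. prec. = 8 + 81 = 89
Post. mean = (-72 + 729)/89 = 657/89 = 7.382

7.382


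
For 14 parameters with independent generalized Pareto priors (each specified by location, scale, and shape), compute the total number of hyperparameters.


A generalized Pareto prior has 3 hyperparameters per parameter.
Total = 14 * 3 = 42

42


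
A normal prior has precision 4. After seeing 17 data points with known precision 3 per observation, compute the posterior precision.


In the conjugate normal model, precisions add:
tau_posterior = tau_prior + n * tau_data
= 4 + 17*3 = 55

55


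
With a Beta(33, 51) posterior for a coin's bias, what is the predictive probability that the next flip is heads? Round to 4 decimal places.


The predictive probability equals the posterior mean.
P(next = heads) = alpha / (alpha + beta)
= 33 / 84 = 0.3929

0.3929


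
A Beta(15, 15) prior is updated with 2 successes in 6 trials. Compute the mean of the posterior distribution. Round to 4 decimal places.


After update: Beta(17, 19)
Mean = 17 / (17 + 19) = 17 / 36
= 0.4722

0.4722


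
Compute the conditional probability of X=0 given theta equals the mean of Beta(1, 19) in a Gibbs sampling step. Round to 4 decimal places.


Mean of Beta(1, 19) = 0.05
P(X=0 | theta=0.05) = 0.95

0.95


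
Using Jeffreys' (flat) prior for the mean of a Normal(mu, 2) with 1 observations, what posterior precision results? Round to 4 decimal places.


Flat prior means prior precision is 0.
Posterior precision = n / sigma^2 = 1/2 = 0.5

0.5


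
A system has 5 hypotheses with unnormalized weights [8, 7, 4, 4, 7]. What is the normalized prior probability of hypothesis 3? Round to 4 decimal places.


The normalized prior is the weight divided by the total.
Total weight = 30
P(H3) = 4 / 30 = 0.1333

0.1333


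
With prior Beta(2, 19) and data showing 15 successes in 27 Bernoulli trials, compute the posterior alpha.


Conjugate update: alpha_posterior = alpha_prior + k
= 2 + 15 = 17

17


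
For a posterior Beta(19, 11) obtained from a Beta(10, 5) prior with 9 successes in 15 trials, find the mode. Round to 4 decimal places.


Mode = (alpha - 1) / (alpha + beta - 2)
= 18 / 28
= 0.6429

0.6429


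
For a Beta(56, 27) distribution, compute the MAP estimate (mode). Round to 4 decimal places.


MAP = mode = (a-1)/(a+b-2)
= (56-1)/(56+27-2)
= 55/81 = 0.679

0.679


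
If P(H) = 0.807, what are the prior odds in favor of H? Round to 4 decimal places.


Prior odds = P(H) / (1 - P(H))
= 0.807 / 0.193
= 4.1813

4.1813


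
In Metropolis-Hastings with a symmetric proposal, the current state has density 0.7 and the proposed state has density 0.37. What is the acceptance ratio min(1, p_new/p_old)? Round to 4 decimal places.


Ratio = p_new / p_old = 0.37 / 0.7 = 0.5286
Acceptance = min(1, 0.5286) = 0.5286

0.5286


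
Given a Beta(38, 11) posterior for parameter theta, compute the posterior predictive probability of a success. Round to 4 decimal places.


For a Beta-Bernoulli model, the predictive probability is the mean:
P(success) = 38/(38+11) = 38/49 = 0.7755

0.7755


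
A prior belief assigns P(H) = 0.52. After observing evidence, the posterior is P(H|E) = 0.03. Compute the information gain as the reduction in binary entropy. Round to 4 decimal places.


H(prior) = -0.52*log2(0.52) - 0.48*log2(0.48)
= 0.9988
H(post) = -0.03*log2(0.03) - 0.97*log2(0.97)
= 0.1944
IG = 0.9988 - 0.1944 = 0.8045

0.8045


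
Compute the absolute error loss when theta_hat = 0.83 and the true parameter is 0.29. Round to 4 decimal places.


L = |theta_hat - theta_true|
= |0.83 - 0.29| = 0.54

0.54


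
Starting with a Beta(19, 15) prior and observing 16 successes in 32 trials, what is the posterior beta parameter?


Posterior beta = prior beta + failures
Failures = 32 - 16 = 16
beta_post = 15 + 16 = 31

31


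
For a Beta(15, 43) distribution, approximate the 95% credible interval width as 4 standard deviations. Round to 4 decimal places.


Variance of Beta(a,b) = ab / ((a+b)^2 * (a+b+1))
= 15*43 / ((58)^2 * 59)
= 0.0032
SD = sqrt(0.0032) = 0.057
Width = 4 * SD = 0.228

0.228


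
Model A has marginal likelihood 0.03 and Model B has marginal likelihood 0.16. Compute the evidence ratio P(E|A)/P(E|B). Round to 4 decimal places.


Evidence ratio = P(E|A) / P(E|B)
= 0.03 / 0.16
= 0.1875

0.1875


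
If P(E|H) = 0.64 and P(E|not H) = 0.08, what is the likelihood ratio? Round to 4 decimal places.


Likelihood ratio = P(E|H) / P(E|not H)
= 0.64 / 0.08
= 8.0

8.0


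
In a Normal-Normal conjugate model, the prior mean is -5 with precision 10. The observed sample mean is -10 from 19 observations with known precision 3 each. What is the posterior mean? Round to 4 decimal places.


Posterior precision = tau0 + n*tau = 10 + 19*3 = 67
Posterior mean = (tau0*mu0 + n*tau*xbar) / posterior_precision
= (10*-5 + 19*3*-10) / 67
= -620 / 67 = -9.2537

-9.2537


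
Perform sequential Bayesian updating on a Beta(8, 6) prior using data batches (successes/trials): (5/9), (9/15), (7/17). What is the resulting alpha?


Accumulate successes: 21
Posterior alpha = prior alpha + sum of successes
= 8 + 21 = 29

29
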